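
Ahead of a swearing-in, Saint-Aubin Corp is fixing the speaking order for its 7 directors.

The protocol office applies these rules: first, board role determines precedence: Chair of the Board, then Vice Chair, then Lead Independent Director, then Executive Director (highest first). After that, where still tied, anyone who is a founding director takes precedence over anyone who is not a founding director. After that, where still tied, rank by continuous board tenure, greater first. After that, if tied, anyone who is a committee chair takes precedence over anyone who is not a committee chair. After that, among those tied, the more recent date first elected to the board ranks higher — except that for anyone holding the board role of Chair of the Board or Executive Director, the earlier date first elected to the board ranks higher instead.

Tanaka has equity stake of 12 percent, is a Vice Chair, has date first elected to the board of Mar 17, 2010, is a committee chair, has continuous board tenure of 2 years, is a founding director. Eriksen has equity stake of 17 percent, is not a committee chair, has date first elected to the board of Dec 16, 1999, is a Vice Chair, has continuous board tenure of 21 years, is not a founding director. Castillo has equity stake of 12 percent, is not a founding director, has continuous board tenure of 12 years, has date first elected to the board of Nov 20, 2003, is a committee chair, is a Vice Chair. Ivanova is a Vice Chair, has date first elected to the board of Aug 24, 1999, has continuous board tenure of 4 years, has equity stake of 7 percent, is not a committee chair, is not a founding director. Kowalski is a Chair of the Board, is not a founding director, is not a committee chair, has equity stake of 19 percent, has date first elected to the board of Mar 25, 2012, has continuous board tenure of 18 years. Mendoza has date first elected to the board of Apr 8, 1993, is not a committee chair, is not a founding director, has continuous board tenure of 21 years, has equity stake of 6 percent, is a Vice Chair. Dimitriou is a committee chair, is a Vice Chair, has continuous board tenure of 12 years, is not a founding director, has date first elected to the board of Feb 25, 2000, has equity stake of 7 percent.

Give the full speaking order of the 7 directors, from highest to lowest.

By board role: Kowalski (Chair of the Board); then Tanaka, Eriksen, Mendoza, Castillo, Dimitriou and Ivanova (Vice Chair).
Among Tanaka, Eriksen, Mendoza, Castillo, Dimitriou and Ivanova, a founding director before not a founding director: Tanaka (a founding director) before Eriksen, Mendoza, Castillo, Dimitriou and Ivanova (not a founding director).
Among Eriksen, Mendoza, Castillo, Dimitriou and Ivanova, by continuous board tenure (higher first): Eriksen and Mendoza (21 years) before Castillo and Dimitriou (12 years) before Ivanova (4 years).
Eriksen and Mendoza are each not a committee chair, so the next rule applies.
Among Eriksen and Mendoza, by date first elected to the board (later first): Eriksen (Dec 16, 1999) before Mendoza (Apr 8, 1993).
Castillo and Dimitriou are each a committee chair, so the next rule applies.
Among Castillo and Dimitriou, by date first elected to the board (later first): Castillo (Nov 20, 2003) before Dimitriou (Feb 25, 2000).
Full order: Kowalski, Tanaka, Eriksen, Mendoza, Castillo, Dimitriou, Ivanova.

Kowalski, Tanaka, Eriksen, Mendoza, Castillo, Dimitriou, Ivanova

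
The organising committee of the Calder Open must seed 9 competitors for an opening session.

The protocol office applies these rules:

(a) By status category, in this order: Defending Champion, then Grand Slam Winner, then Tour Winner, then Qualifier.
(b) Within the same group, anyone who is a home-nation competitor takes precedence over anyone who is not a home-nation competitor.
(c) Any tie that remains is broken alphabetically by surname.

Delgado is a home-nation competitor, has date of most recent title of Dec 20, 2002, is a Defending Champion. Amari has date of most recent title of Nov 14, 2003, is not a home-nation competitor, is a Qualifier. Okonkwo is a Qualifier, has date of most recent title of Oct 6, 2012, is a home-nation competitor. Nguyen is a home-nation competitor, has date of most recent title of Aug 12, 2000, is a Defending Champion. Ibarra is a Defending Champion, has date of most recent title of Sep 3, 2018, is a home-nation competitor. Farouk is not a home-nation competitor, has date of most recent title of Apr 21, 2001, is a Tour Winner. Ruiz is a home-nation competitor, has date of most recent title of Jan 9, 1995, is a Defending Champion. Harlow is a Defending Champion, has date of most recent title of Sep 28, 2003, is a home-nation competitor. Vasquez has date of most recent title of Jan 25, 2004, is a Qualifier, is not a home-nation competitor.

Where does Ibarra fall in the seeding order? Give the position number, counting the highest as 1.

3

By status category: Delgado, Harlow, Ibarra, Nguyen and Ruiz (Defending Champion); then Farouk (Tour Winner); then Okonkwo, Amari and Vasquez (Qualifier).
Delgado, Harlow, Ibarra, Nguyen and Ruiz are each a home-nation competitor, so the next rule applies.
Among Delgado, Harlow, Ibarra, Nguyen and Ruiz, alphabetically by surname: Delgado before Harlow before Ibarra before Nguyen before Ruiz.
Among Okonkwo, Amari and Vasquez, a home-nation competitor before not a home-nation competitor: Okonkwo (a home-nation competitor) before Amari and Vasquez (not a home-nation competitor).
Among Amari and Vasquez, alphabetically by surname: Amari before Vasquez.
Order: Delgado, Harlow, Ibarra, Nguyen, Ruiz, Farouk, Okonkwo, Amari, Vasquez. So position 3.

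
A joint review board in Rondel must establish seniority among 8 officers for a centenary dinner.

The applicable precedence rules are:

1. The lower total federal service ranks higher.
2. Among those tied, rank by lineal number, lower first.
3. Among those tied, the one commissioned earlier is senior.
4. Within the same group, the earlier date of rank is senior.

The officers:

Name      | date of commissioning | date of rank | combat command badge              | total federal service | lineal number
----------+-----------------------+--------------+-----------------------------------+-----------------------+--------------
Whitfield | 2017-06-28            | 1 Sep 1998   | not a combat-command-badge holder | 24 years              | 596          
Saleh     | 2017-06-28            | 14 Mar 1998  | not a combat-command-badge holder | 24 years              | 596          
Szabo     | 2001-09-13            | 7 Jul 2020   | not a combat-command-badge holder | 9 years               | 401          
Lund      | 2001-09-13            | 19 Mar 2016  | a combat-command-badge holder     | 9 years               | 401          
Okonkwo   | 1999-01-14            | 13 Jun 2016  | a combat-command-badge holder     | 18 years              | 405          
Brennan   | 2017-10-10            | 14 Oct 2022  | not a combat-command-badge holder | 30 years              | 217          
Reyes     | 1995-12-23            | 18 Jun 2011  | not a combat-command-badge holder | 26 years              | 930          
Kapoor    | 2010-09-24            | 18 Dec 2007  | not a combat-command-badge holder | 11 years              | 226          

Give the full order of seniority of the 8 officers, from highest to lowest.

Lund, Szabo, Kapoor, Okonkwo, Saleh, Whitfield, Reyes, Brennan

By total federal service (lower first): Lund and Szabo (both 9 years); then Kapoor (11 years); then Okonkwo (18 years); then Saleh and Whitfield (both 24 years); then Reyes (26 years); then Brennan (30 years).
Lund and Szabo both have lineal number 401, so the next rule applies.
Lund and Szabo both have date of commissioning 2001-09-13, so the next rule applies.
Among Lund and Szabo, by date of rank (earlier first): Lund (19 Mar 2016) before Szabo (7 Jul 2020).
Saleh and Whitfield both have lineal number 596, so the next rule applies.
Saleh and Whitfield both have date of commissioning 2017-06-28, so the next rule applies.
Among Saleh and Whitfield, by date of rank (earlier first): Saleh (14 Mar 1998) before Whitfield (1 Sep 1998).
Full order: Lund, Szabo, Kapoor, Okonkwo, Saleh, Whitfield, Reyes, Brennan.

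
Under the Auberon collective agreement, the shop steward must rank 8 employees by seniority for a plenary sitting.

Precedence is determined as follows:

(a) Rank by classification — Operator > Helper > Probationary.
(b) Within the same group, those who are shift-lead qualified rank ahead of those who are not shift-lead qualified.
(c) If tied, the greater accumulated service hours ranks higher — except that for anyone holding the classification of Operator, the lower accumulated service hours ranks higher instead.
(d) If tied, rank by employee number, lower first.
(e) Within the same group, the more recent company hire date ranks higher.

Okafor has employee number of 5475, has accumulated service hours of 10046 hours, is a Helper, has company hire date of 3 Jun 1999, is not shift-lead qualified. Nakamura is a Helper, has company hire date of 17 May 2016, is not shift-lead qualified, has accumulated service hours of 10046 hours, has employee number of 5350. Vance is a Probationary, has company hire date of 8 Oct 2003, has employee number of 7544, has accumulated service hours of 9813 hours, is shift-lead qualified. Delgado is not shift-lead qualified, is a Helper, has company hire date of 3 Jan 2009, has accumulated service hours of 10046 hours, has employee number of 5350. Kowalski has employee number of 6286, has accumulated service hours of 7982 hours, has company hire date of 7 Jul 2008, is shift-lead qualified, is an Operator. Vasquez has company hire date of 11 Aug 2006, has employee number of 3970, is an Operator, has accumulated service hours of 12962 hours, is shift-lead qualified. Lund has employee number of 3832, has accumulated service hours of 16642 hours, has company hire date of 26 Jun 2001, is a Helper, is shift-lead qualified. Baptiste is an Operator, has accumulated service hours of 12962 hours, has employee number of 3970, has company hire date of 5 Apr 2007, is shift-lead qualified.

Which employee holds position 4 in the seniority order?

Lund

By classification: Kowalski, Baptiste and Vasquez (Operator); then Lund, Nakamura, Delgado and Okafor (Helper); then Vance (Probationary).
Kowalski, Baptiste and Vasquez are each shift-lead qualified, so the next rule applies.
Among Kowalski, Baptiste and Vasquez, by accumulated service hours (lower first) (reversed rule for this group): Kowalski (7982 hours) before Baptiste and Vasquez (12962 hours).
Baptiste and Vasquez both have employee number 3970, so the next rule applies.
Among Baptiste and Vasquez, by company hire date (later first): Baptiste (5 Apr 2007) before Vasquez (11 Aug 2006).
Among Lund, Nakamura, Delgado and Okafor, shift-lead qualified before not shift-lead qualified: Lund (shift-lead qualified) before Nakamura, Delgado and Okafor (not shift-lead qualified).
Nakamura, Delgado and Okafor all have accumulated service hours 10046 hours, so the next rule applies.
Among Nakamura, Delgado and Okafor, by employee number (lower first): Nakamura and Delgado (5350) before Okafor (5475).
Among Nakamura and Delgado, by company hire date (later first): Nakamura (17 May 2016) before Delgado (3 Jan 2009).
Order: Kowalski, Baptiste, Vasquez, Lund, Nakamura, Delgado, Okafor, Vance.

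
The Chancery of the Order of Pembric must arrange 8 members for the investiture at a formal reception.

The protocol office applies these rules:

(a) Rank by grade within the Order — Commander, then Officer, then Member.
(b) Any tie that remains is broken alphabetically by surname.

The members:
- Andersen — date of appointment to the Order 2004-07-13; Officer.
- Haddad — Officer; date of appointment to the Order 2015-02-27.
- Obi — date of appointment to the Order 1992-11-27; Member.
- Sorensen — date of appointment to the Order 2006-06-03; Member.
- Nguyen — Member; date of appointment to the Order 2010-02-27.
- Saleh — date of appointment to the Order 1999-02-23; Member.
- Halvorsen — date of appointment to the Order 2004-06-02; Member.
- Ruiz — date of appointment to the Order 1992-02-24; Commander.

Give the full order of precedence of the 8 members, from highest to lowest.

Ruiz, Andersen, Haddad, Halvorsen, Nguyen, Obi, Saleh, Sorensen

By grade within the Order: Ruiz (Commander); then Andersen and Haddad (Officer); then Halvorsen, Nguyen, Obi, Saleh and Sorensen (Member).
Among Andersen and Haddad, alphabetically by surname: Andersen before Haddad.
Among Halvorsen, Nguyen, Obi, Saleh and Sorensen, alphabetically by surname: Halvorsen before Nguyen before Obi before Saleh before Sorensen.
Full order: Ruiz, Andersen, Haddad, Halvorsen, Nguyen, Obi, Saleh, Sorensen.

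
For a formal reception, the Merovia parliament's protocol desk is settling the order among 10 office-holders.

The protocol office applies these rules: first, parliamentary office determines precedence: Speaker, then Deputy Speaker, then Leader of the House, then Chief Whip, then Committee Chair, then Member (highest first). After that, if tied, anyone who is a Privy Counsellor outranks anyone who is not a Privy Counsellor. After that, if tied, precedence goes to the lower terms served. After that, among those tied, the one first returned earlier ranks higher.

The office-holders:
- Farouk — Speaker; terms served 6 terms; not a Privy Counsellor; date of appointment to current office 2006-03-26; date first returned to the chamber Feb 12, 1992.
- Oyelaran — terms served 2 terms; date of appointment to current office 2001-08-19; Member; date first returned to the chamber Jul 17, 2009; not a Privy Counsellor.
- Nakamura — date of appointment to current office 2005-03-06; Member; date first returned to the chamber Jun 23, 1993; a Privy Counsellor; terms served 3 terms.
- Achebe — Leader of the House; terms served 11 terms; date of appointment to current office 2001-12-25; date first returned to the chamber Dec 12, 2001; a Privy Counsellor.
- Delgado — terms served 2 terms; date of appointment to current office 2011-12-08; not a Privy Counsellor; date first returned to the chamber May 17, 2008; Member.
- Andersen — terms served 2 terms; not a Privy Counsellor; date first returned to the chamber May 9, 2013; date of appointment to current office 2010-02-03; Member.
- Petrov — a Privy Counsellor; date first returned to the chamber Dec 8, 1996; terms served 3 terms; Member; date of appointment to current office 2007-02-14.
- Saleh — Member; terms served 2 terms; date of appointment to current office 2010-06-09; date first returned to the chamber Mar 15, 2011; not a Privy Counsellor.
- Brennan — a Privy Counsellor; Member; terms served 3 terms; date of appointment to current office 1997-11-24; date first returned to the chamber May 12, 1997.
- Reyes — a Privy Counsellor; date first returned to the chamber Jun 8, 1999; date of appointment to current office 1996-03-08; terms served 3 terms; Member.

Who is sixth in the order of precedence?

Reyes

By parliamentary office: Farouk (Speaker); then Achebe (Leader of the House); then Nakamura, Petrov, Brennan, Reyes, Delgado, Oyelaran, Saleh and Andersen (Member).
Among Nakamura, Petrov, Brennan, Reyes, Delgado, Oyelaran, Saleh and Andersen, a Privy Counsellor before not a Privy Counsellor: Nakamura, Petrov, Brennan and Reyes (a Privy Counsellor) before Delgado, Oyelaran, Saleh and Andersen (not a Privy Counsellor).
Nakamura, Petrov, Brennan and Reyes all have terms served 3 terms, so the next rule applies.
Among Nakamura, Petrov, Brennan and Reyes, by date first returned to the chamber (earlier first): Nakamura (Jun 23, 1993) before Petrov (Dec 8, 1996) before Brennan (May 12, 1997) before Reyes (Jun 8, 1999).
Delgado, Oyelaran, Saleh and Andersen all have terms served 2 terms, so the next rule applies.
Among Delgado, Oyelaran, Saleh and Andersen, by date first returned to the chamber (earlier first): Delgado (May 17, 2008) before Oyelaran (Jul 17, 2009) before Saleh (Mar 15, 2011) before Andersen (May 9, 2013).
Order: Farouk, Achebe, Nakamura, Petrov, Brennan, Reyes, Delgado, Oyelaran, Saleh, Andersen.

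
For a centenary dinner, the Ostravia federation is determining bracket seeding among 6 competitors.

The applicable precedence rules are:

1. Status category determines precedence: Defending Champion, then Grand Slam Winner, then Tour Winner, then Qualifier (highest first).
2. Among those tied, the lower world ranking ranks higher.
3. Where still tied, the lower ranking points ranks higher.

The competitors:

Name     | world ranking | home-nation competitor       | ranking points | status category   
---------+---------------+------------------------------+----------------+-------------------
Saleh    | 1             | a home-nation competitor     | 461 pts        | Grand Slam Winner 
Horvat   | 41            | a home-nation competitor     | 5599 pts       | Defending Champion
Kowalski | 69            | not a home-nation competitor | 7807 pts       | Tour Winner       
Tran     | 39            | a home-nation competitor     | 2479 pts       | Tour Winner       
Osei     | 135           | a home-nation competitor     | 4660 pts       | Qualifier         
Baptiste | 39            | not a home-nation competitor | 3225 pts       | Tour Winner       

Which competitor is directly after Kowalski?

By status category: Horvat (Defending Champion); then Saleh (Grand Slam Winner); then Tran, Baptiste and Kowalski (Tour Winner); then Osei (Qualifier).
Among Tran, Baptiste and Kowalski, by world ranking (lower first): Tran and Baptiste (39) before Kowalski (69).
Among Tran and Baptiste, by ranking points (lower first): Tran (2479 pts) before Baptiste (3225 pts).
Order: Horvat, Saleh, Tran, Baptiste, Kowalski, Osei.

Osei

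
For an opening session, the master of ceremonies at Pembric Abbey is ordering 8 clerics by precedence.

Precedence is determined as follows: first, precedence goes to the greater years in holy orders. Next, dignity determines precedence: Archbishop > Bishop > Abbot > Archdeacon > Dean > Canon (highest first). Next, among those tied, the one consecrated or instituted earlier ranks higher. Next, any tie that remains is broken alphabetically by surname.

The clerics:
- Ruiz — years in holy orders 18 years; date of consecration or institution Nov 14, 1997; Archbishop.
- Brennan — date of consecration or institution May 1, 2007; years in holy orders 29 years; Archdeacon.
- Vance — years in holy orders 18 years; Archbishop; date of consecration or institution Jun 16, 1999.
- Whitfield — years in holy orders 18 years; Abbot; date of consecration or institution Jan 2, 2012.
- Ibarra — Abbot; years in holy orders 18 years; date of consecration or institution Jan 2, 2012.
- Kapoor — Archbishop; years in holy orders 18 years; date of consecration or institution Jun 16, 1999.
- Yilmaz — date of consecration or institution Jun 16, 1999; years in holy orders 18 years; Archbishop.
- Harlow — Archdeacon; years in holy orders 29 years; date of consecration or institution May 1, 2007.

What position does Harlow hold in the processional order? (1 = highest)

2

By years in holy orders (higher first): Brennan and Harlow (both 29 years); then Ruiz, Kapoor, Vance, Yilmaz, Ibarra and Whitfield (each 18 years).
Brennan and Harlow are each Archdeacon, so the next rule applies.
Brennan and Harlow both have date of consecration or institution May 1, 2007, so the next rule applies.
Among Brennan and Harlow, alphabetically by surname: Brennan before Harlow.
Among Ruiz, Kapoor, Vance, Yilmaz, Ibarra and Whitfield, by dignity: Ruiz, Kapoor, Vance and Yilmaz (Archbishop) before Ibarra and Whitfield (Abbot).
Among Ruiz, Kapoor, Vance and Yilmaz, by date of consecration or institution (earlier first): Ruiz (Nov 14, 1997) before Kapoor, Vance and Yilmaz (Jun 16, 1999).
Among Kapoor, Vance and Yilmaz, alphabetically by surname: Kapoor before Vance before Yilmaz.
Ibarra and Whitfield both have date of consecration or institution Jan 2, 2012, so the next rule applies.
Among Ibarra and Whitfield, alphabetically by surname: Ibarra before Whitfield.
Order: Brennan, Harlow, Ruiz, Kapoor, Vance, Yilmaz, Ibarra, Whitfield. So position 2.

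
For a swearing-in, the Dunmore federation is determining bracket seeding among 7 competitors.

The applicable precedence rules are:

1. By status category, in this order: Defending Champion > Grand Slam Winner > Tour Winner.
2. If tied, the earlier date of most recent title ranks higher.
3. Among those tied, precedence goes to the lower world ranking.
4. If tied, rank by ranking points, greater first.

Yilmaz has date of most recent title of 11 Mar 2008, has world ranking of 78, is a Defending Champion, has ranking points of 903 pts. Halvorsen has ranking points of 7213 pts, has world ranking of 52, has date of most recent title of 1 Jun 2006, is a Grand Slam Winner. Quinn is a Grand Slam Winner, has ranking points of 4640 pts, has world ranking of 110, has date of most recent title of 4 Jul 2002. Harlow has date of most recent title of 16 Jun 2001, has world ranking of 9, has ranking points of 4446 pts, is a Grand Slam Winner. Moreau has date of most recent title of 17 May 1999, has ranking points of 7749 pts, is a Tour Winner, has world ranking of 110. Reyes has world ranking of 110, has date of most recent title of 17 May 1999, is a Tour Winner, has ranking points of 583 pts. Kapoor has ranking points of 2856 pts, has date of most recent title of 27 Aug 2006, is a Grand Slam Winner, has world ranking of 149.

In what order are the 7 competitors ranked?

By status category: Yilmaz (Defending Champion); then Harlow, Quinn, Halvorsen and Kapoor (Grand Slam Winner); then Moreau and Reyes (Tour Winner).
Among Harlow, Quinn, Halvorsen and Kapoor, by date of most recent title (earlier first): Harlow (16 Jun 2001) before Quinn (4 Jul 2002) before Halvorsen (1 Jun 2006) before Kapoor (27 Aug 2006).
Moreau and Reyes both have date of most recent title 17 May 1999, so the next rule applies.
Moreau and Reyes both have world ranking 110, so the next rule applies.
Among Moreau and Reyes, by ranking points (higher first): Moreau (7749 pts) before Reyes (583 pts).
Full order: Yilmaz, Harlow, Quinn, Halvorsen, Kapoor, Moreau, Reyes.

Yilmaz, Harlow, Quinn, Halvorsen, Kapoor, Moreau, Reyes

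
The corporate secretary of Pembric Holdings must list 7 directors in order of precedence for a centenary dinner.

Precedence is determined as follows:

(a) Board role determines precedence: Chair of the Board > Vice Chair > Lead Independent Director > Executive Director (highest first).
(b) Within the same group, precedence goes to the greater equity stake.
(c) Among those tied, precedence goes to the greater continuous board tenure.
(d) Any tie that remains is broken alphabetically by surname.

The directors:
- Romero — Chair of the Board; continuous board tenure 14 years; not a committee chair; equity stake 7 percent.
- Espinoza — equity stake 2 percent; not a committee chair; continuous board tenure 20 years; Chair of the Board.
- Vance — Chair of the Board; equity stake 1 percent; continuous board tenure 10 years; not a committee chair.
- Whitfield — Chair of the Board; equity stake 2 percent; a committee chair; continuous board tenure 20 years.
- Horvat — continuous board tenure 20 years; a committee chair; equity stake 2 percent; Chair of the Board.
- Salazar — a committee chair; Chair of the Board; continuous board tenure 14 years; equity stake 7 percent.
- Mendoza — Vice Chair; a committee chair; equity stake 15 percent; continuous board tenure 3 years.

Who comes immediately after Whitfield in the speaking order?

Vance

By board role: Romero, Salazar, Espinoza, Horvat, Whitfield and Vance (Chair of the Board); then Mendoza (Vice Chair).
Among Romero, Salazar, Espinoza, Horvat, Whitfield and Vance, by equity stake (higher first): Romero and Salazar (7 percent) before Espinoza, Horvat and Whitfield (2 percent) before Vance (1 percent).
Romero and Salazar both have continuous board tenure 14 years, so the next rule applies.
Among Romero and Salazar, alphabetically by surname: Romero before Salazar.
Espinoza, Horvat and Whitfield all have continuous board tenure 20 years, so the next rule applies.
Among Espinoza, Horvat and Whitfield, alphabetically by surname: Espinoza before Horvat before Whitfield.
Order: Romero, Salazar, Espinoza, Horvat, Whitfield, Vance, Mendoza.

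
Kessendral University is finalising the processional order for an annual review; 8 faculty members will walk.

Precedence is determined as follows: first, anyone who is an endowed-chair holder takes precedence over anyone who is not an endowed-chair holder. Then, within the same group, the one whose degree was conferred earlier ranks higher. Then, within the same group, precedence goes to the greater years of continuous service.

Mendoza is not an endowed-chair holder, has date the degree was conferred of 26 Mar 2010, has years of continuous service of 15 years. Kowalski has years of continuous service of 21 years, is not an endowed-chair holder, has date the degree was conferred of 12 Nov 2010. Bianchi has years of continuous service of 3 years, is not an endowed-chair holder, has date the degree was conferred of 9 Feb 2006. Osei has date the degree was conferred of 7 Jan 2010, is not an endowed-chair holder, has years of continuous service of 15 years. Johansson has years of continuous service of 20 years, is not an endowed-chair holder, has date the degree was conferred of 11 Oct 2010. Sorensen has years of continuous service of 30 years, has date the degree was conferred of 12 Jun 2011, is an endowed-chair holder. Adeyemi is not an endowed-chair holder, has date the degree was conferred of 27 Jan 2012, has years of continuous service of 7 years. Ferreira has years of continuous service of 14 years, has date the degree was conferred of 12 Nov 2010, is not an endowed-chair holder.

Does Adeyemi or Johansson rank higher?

By the first rule: Sorensen (an endowed-chair holder); then Bianchi, Osei, Mendoza, Johansson, Kowalski, Ferreira and Adeyemi (each not an endowed-chair holder).
Among Bianchi, Osei, Mendoza, Johansson, Kowalski, Ferreira and Adeyemi, by date the degree was conferred (earlier first): Bianchi (9 Feb 2006) before Osei (7 Jan 2010) before Mendoza (26 Mar 2010) before Johansson (11 Oct 2010) before Kowalski and Ferreira (12 Nov 2010) before Adeyemi (27 Jan 2012).
Among Kowalski and Ferreira, by years of continuous service (higher first): Kowalski (21 years) before Ferreira (14 years).
So Johansson takes precedence.

Johansson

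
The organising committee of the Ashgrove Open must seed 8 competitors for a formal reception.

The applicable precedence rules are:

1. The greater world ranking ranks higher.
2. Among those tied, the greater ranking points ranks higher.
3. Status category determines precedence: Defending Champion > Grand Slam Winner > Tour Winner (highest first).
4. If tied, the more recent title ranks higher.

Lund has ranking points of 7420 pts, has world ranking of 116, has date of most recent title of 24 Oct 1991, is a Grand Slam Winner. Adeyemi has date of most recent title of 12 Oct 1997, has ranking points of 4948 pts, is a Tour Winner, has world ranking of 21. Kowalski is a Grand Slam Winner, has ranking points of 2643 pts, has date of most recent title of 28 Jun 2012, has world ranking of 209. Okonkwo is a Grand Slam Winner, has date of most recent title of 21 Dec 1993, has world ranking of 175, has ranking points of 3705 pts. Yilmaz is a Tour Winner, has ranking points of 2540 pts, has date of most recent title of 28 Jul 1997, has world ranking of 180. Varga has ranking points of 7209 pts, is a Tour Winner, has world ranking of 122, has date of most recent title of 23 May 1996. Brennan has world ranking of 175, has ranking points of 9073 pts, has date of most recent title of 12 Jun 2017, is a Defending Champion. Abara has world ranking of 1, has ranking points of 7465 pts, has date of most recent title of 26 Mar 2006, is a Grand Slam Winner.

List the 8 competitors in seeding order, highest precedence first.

By world ranking (higher first): Kowalski (209); then Yilmaz (180); then Brennan and Okonkwo (both 175); then Varga (122); then Lund (116); then Adeyemi (21); then Abara (1).
Among Brennan and Okonkwo, by ranking points (higher first): Brennan (9073 pts) before Okonkwo (3705 pts).
Full order: Kowalski, Yilmaz, Brennan, Okonkwo, Varga, Lund, Adeyemi, Abara.

Kowalski, Yilmaz, Brennan, Okonkwo, Varga, Lund, Adeyemi, Abara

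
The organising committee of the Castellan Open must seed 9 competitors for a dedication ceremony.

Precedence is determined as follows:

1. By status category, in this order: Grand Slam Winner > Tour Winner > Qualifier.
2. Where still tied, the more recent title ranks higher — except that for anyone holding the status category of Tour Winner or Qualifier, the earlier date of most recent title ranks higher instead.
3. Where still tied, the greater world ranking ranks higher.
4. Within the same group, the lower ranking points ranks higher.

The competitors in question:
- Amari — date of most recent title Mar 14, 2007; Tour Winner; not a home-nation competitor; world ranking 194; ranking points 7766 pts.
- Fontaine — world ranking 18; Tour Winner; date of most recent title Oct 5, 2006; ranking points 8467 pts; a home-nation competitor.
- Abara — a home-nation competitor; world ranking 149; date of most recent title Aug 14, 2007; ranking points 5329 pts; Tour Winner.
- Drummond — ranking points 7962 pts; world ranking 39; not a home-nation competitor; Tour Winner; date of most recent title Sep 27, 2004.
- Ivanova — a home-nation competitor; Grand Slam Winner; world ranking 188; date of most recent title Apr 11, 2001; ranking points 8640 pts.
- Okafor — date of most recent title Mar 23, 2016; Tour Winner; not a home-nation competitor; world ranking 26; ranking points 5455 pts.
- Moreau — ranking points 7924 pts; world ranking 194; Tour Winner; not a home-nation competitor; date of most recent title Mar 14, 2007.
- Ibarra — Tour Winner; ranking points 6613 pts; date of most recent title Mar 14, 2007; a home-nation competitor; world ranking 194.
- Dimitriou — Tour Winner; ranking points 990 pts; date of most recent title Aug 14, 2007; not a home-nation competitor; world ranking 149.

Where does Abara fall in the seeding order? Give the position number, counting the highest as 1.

8

By status category: Ivanova (Grand Slam Winner); then Drummond, Fontaine, Ibarra, Amari, Moreau, Dimitriou, Abara and Okafor (Tour Winner).
Among Drummond, Fontaine, Ibarra, Amari, Moreau, Dimitriou, Abara and Okafor, by date of most recent title (earlier first) (reversed rule for this group): Drummond (Sep 27, 2004) before Fontaine (Oct 5, 2006) before Ibarra, Amari and Moreau (Mar 14, 2007) before Dimitriou and Abara (Aug 14, 2007) before Okafor (Mar 23, 2016).
Ibarra, Amari and Moreau all have world ranking 194, so the next rule applies.
Among Ibarra, Amari and Moreau, by ranking points (lower first): Ibarra (6613 pts) before Amari (7766 pts) before Moreau (7924 pts).
Dimitriou and Abara both have world ranking 149, so the next rule applies.
Among Dimitriou and Abara, by ranking points (lower first): Dimitriou (990 pts) before Abara (5329 pts).
Order: Ivanova, Drummond, Fontaine, Ibarra, Amari, Moreau, Dimitriou, Abara, Okafor. So position 8.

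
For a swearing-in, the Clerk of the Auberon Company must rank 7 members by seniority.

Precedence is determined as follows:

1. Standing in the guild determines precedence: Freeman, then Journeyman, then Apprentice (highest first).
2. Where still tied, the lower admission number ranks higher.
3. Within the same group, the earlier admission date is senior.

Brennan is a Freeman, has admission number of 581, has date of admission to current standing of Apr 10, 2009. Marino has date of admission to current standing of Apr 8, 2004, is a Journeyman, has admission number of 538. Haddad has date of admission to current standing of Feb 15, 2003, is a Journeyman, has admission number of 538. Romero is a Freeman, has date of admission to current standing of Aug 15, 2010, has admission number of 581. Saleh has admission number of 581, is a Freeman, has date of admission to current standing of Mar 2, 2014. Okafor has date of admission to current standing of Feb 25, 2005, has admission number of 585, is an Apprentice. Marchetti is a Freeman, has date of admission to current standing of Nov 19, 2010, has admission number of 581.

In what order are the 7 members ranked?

Brennan, Romero, Marchetti, Saleh, Haddad, Marino, Okafor

By standing in the guild: Brennan, Romero, Marchetti and Saleh (Freeman); then Haddad and Marino (Journeyman); then Okafor (Apprentice).
Brennan, Romero, Marchetti and Saleh all have admission number 581, so the next rule applies.
Among Brennan, Romero, Marchetti and Saleh, by date of admission to current standing (earlier first): Brennan (Apr 10, 2009) before Romero (Aug 15, 2010) before Marchetti (Nov 19, 2010) before Saleh (Mar 2, 2014).
Haddad and Marino both have admission number 538, so the next rule applies.
Among Haddad and Marino, by date of admission to current standing (earlier first): Haddad (Feb 15, 2003) before Marino (Apr 8, 2004).
Full order: Brennan, Romero, Marchetti, Saleh, Haddad, Marino, Okafor.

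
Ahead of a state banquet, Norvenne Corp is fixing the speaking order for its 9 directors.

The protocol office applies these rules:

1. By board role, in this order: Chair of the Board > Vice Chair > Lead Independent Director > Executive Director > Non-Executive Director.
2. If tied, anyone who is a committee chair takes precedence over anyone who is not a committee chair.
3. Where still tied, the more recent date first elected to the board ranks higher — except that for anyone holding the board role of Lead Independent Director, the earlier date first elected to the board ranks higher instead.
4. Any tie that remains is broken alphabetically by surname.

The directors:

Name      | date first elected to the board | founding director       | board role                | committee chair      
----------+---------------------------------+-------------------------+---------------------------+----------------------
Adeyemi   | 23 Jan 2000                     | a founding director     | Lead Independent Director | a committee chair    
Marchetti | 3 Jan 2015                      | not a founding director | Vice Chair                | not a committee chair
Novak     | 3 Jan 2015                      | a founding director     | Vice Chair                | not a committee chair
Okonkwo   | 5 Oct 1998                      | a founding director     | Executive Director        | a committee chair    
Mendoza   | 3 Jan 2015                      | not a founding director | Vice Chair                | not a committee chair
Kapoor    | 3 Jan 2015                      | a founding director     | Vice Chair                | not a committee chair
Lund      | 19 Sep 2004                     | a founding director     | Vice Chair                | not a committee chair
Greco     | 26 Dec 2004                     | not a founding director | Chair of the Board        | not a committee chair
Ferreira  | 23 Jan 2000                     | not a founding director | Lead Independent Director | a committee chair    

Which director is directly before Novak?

Mendoza

By board role: Greco (Chair of the Board); then Kapoor, Marchetti, Mendoza, Novak and Lund (Vice Chair); then Adeyemi and Ferreira (Lead Independent Director); then Okonkwo (Executive Director).
Kapoor, Marchetti, Mendoza, Novak and Lund are each not a committee chair, so the next rule applies.
Among Kapoor, Marchetti, Mendoza, Novak and Lund, by date first elected to the board (later first): Kapoor, Marchetti, Mendoza and Novak (3 Jan 2015) before Lund (19 Sep 2004).
Among Kapoor, Marchetti, Mendoza and Novak, alphabetically by surname: Kapoor before Marchetti before Mendoza before Novak.
Adeyemi and Ferreira are each a committee chair, so the next rule applies.
Adeyemi and Ferreira both have date first elected to the board 23 Jan 2000, so the next rule applies.
Among Adeyemi and Ferreira, alphabetically by surname: Adeyemi before Ferreira.
Order: Greco, Kapoor, Marchetti, Mendoza, Novak, Lund, Adeyemi, Ferreira, Okonkwo.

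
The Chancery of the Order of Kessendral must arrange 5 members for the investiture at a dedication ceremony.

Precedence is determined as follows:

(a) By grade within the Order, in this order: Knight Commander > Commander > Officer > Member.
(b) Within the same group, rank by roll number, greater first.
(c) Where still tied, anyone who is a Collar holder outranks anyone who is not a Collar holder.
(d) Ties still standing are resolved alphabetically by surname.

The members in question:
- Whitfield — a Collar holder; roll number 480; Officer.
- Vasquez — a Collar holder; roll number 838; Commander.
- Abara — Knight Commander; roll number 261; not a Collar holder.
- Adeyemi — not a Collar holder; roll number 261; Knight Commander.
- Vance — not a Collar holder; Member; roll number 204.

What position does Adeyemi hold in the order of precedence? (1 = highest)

2

By grade within the Order: Abara and Adeyemi (Knight Commander); then Vasquez (Commander); then Whitfield (Officer); then Vance (Member).
Abara and Adeyemi both have roll number 261, so the next rule applies.
Abara and Adeyemi are each not a Collar holder, so the next rule applies.
Among Abara and Adeyemi, alphabetically by surname: Abara before Adeyemi.
Order: Abara, Adeyemi, Vasquez, Whitfield, Vance. So position 2.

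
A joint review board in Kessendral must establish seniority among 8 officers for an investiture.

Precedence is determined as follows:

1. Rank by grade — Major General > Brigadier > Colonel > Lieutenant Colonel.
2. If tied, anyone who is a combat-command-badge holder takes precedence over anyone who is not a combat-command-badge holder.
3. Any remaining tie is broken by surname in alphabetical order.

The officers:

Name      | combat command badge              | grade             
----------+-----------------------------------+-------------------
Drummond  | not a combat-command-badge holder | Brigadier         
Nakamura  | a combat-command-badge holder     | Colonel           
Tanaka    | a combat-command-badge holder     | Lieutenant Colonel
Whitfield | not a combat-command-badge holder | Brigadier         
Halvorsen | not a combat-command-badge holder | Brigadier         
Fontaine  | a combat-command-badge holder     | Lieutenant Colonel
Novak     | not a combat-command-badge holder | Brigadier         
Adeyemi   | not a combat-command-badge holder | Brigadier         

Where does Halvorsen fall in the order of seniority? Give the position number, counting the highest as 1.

By grade: Adeyemi, Drummond, Halvorsen, Novak and Whitfield (Brigadier); then Nakamura (Colonel); then Fontaine and Tanaka (Lieutenant Colonel).
Adeyemi, Drummond, Halvorsen, Novak and Whitfield are each not a combat-command-badge holder, so the next rule applies.
Among Adeyemi, Drummond, Halvorsen, Novak and Whitfield, alphabetically by surname: Adeyemi before Drummond before Halvorsen before Novak before Whitfield.
Fontaine and Tanaka are each a combat-command-badge holder, so the next rule applies.
Among Fontaine and Tanaka, alphabetically by surname: Fontaine before Tanaka.
Order: Adeyemi, Drummond, Halvorsen, Novak, Whitfield, Nakamura, Fontaine, Tanaka. So position 3.

3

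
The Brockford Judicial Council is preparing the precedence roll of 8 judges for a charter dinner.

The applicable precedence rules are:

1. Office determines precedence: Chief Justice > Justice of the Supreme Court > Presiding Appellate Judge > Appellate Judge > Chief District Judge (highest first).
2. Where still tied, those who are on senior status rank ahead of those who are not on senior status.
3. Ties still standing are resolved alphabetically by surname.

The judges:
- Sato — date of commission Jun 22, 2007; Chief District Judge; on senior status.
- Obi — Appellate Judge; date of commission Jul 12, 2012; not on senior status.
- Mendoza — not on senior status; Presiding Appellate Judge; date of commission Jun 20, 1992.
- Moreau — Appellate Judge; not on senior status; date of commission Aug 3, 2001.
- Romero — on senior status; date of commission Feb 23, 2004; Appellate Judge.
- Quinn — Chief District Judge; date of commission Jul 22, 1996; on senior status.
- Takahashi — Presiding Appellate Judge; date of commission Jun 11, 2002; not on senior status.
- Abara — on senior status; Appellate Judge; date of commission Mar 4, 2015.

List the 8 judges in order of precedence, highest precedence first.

Mendoza, Takahashi, Abara, Romero, Moreau, Obi, Quinn, Sato

By office: Mendoza and Takahashi (Presiding Appellate Judge); then Abara, Romero, Moreau and Obi (Appellate Judge); then Quinn and Sato (Chief District Judge).
Mendoza and Takahashi are each not on senior status, so the next rule applies.
Among Mendoza and Takahashi, alphabetically by surname: Mendoza before Takahashi.
Among Abara, Romero, Moreau and Obi, on senior status before not on senior status: Abara and Romero (on senior status) before Moreau and Obi (not on senior status).
Among Abara and Romero, alphabetically by surname: Abara before Romero.
Among Moreau and Obi, alphabetically by surname: Moreau before Obi.
Quinn and Sato are each on senior status, so the next rule applies.
Among Quinn and Sato, alphabetically by surname: Quinn before Sato.
Full order: Mendoza, Takahashi, Abara, Romero, Moreau, Obi, Quinn, Sato.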